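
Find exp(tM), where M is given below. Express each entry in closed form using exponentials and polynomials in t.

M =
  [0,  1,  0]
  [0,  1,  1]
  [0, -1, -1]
e^{tM} =
  [1, t^2/2 + t, t^2/2]
  [0, t + 1, t]
  [0, -t, 1 - t]

Strategy: write M = P · J · P⁻¹ where J is a Jordan canonical form, so e^{tM} = P · e^{tJ} · P⁻¹, and e^{tJ} can be computed block-by-block.

M has Jordan form
J =
  [0, 1, 0]
  [0, 0, 1]
  [0, 0, 0]
(up to reordering of blocks).

Per-block formulas:
  For a 3×3 Jordan block J_3(0): exp(t · J_3(0)) = e^(0t)·(I + t·N + (t^2/2)·N^2), where N is the 3×3 nilpotent shift.

After assembling e^{tJ} and conjugating by P, we get:

e^{tM} =
  [1, t^2/2 + t, t^2/2]
  [0, t + 1, t]
  [0, -t, 1 - t]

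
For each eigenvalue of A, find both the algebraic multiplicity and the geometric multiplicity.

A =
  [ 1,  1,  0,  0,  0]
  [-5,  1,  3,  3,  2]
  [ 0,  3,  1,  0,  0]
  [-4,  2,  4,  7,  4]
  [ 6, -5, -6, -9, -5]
λ = 1: alg = 5, geom = 2

Step 1 — factor the characteristic polynomial to read off the algebraic multiplicities:
  χ_A(x) = (x - 1)^5

Step 2 — compute geometric multiplicities via the rank-nullity identity g(λ) = n − rank(A − λI):
  rank(A − (1)·I) = 3, so dim ker(A − (1)·I) = n − 3 = 2

Summary:
  λ = 1: algebraic multiplicity = 5, geometric multiplicity = 2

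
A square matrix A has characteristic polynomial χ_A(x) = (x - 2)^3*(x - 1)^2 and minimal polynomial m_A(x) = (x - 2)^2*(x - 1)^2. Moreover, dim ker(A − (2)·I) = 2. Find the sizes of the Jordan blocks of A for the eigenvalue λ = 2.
Block sizes for λ = 2: [2, 1]

Step 1 — from the characteristic polynomial, algebraic multiplicity of λ = 2 is 3. From dim ker(A − (2)·I) = 2, there are exactly 2 Jordan blocks for λ = 2.
Step 2 — from the minimal polynomial, the factor (x − 2)^2 tells us the largest block for λ = 2 has size 2.
Step 3 — with total size 3, 2 blocks, and largest block 2, the block sizes (in nonincreasing order) are [2, 1].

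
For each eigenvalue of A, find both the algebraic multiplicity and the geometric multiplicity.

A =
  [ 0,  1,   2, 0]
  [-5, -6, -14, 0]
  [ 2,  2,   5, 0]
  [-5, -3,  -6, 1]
λ = -1: alg = 2, geom = 1; λ = 1: alg = 2, geom = 2

Step 1 — factor the characteristic polynomial to read off the algebraic multiplicities:
  χ_A(x) = (x - 1)^2*(x + 1)^2

Step 2 — compute geometric multiplicities via the rank-nullity identity g(λ) = n − rank(A − λI):
  rank(A − (-1)·I) = 3, so dim ker(A − (-1)·I) = n − 3 = 1
  rank(A − (1)·I) = 2, so dim ker(A − (1)·I) = n − 2 = 2

Summary:
  λ = -1: algebraic multiplicity = 2, geometric multiplicity = 1
  λ = 1: algebraic multiplicity = 2, geometric multiplicity = 2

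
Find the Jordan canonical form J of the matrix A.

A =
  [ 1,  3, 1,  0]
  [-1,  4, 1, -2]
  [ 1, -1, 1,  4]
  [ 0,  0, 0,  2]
J_3(2) ⊕ J_1(2)

The characteristic polynomial is
  det(x·I − A) = x^4 - 8*x^3 + 24*x^2 - 32*x + 16 = (x - 2)^4

Eigenvalues and multiplicities (the geometric multiplicity of λ is n − rank(A − λI), which equals the number of Jordan blocks for λ):
  λ = 2: algebraic multiplicity = 4, geometric multiplicity = 2

Determining the block sizes for each eigenvalue:
  λ = 2: with am = 4 and gm = 2, the partition is not yet determined (e.g. several partitions of 4 into 2 parts exist). Let N = A − (2)·I. Computing rank(N^1) = 2, rank(N^2) = 1, rank(N^3) = 0; the number of blocks of size ≥ j is rank(N^{j−1}) − rank(N^j), giving [2, 1, 1]. So we have 1 block(s) of size 3, 1 block(s) of size 1 → block sizes [3, 1]

Assembling the blocks gives a Jordan form
J =
  [2, 1, 0, 0]
  [0, 2, 1, 0]
  [0, 0, 2, 0]
  [0, 0, 0, 2]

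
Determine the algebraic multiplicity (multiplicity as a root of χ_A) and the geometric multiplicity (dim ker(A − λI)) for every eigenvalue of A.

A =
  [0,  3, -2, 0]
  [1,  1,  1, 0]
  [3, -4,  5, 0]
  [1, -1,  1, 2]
λ = 2: alg = 4, geom = 2

Step 1 — factor the characteristic polynomial to read off the algebraic multiplicities:
  χ_A(x) = (x - 2)^4

Step 2 — compute geometric multiplicities via the rank-nullity identity g(λ) = n − rank(A − λI):
  rank(A − (2)·I) = 2, so dim ker(A − (2)·I) = n − 2 = 2

Summary:
  λ = 2: algebraic multiplicity = 4, geometric multiplicity = 2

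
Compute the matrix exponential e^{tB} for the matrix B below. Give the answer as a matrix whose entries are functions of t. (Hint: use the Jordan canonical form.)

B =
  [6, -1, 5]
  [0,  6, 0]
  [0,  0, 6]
e^{tB} =
  [exp(6*t), -t*exp(6*t), 5*t*exp(6*t)]
  [0, exp(6*t), 0]
  [0, 0, exp(6*t)]

Strategy: write B = P · J · P⁻¹ where J is a Jordan canonical form, so e^{tB} = P · e^{tJ} · P⁻¹, and e^{tJ} can be computed block-by-block.

B has Jordan form
J =
  [6, 1, 0]
  [0, 6, 0]
  [0, 0, 6]
(up to reordering of blocks).

Per-block formulas:
  For a 1×1 block at λ = 6: exp(t · [6]) = [e^(6t)].
  For a 2×2 Jordan block J_2(6): exp(t · J_2(6)) = e^(6t)·(I + t·N), where N is the 2×2 nilpotent shift.

After assembling e^{tJ} and conjugating by P, we get:

e^{tB} =
  [exp(6*t), -t*exp(6*t), 5*t*exp(6*t)]
  [0, exp(6*t), 0]
  [0, 0, exp(6*t)]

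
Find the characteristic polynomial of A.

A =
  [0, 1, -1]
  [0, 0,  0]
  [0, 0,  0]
x^3

Expanding det(x·I − A) (e.g. by cofactor expansion or by noting that A is similar to its Jordan form J, which has the same characteristic polynomial as A) gives
  χ_A(x) = x^3
which factors as x^3. The eigenvalues (with algebraic multiplicities) are λ = 0 with multiplicity 3.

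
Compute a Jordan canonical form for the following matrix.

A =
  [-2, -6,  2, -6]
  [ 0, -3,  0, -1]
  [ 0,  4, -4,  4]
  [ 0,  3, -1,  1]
J_3(-2) ⊕ J_1(-2)

The characteristic polynomial is
  det(x·I − A) = x^4 + 8*x^3 + 24*x^2 + 32*x + 16 = (x + 2)^4

Eigenvalues and multiplicities (the geometric multiplicity of λ is n − rank(A − λI), which equals the number of Jordan blocks for λ):
  λ = -2: algebraic multiplicity = 4, geometric multiplicity = 2

Determining the block sizes for each eigenvalue:
  λ = -2: with am = 4 and gm = 2, the partition is not yet determined (e.g. several partitions of 4 into 2 parts exist). Let N = A − (-2)·I. Computing rank(N^1) = 2, rank(N^2) = 1, rank(N^3) = 0; the number of blocks of size ≥ j is rank(N^{j−1}) − rank(N^j), giving [2, 1, 1]. So we have 1 block(s) of size 3, 1 block(s) of size 1 → block sizes [3, 1]

Assembling the blocks gives a Jordan form
J =
  [-2,  1,  0,  0]
  [ 0, -2,  1,  0]
  [ 0,  0, -2,  0]
  [ 0,  0,  0, -2]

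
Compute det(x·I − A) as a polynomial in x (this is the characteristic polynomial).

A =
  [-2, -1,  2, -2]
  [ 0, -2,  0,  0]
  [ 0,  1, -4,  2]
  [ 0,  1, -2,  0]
x^4 + 8*x^3 + 24*x^2 + 32*x + 16

Expanding det(x·I − A) (e.g. by cofactor expansion or by noting that A is similar to its Jordan form J, which has the same characteristic polynomial as A) gives
  χ_A(x) = x^4 + 8*x^3 + 24*x^2 + 32*x + 16
which factors as (x + 2)^4. The eigenvalues (with algebraic multiplicities) are λ = -2 with multiplicity 4.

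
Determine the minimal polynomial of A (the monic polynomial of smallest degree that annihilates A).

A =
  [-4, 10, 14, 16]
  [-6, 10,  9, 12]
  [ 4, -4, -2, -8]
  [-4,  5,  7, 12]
x^3 - 12*x^2 + 48*x - 64

The characteristic polynomial is χ_A(x) = (x - 4)^4, so the eigenvalues are known. The minimal polynomial is
  m_A(x) = Π_λ (x − λ)^{k_λ}
where k_λ is the size of the *largest* Jordan block for λ (equivalently, the smallest k with (A − λI)^k v = 0 for every generalised eigenvector v of λ).

  λ = 4: largest Jordan block has size 3, contributing (x − 4)^3

So m_A(x) = (x - 4)^3 = x^3 - 12*x^2 + 48*x - 64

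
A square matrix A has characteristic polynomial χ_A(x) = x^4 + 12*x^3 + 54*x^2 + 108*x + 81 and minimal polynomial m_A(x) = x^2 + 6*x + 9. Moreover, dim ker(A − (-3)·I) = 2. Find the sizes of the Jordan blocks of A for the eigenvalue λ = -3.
Block sizes for λ = -3: [2, 2]

Step 1 — from the characteristic polynomial, algebraic multiplicity of λ = -3 is 4. From dim ker(A − (-3)·I) = 2, there are exactly 2 Jordan blocks for λ = -3.
Step 2 — from the minimal polynomial, the factor (x + 3)^2 tells us the largest block for λ = -3 has size 2.
Step 3 — with total size 4, 2 blocks, and largest block 2, the block sizes (in nonincreasing order) are [2, 2].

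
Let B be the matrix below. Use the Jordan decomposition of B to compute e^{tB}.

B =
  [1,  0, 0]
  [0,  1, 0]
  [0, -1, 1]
e^{tB} =
  [exp(t), 0, 0]
  [0, exp(t), 0]
  [0, -t*exp(t), exp(t)]

Strategy: write B = P · J · P⁻¹ where J is a Jordan canonical form, so e^{tB} = P · e^{tJ} · P⁻¹, and e^{tJ} can be computed block-by-block.

B has Jordan form
J =
  [1, 1, 0]
  [0, 1, 0]
  [0, 0, 1]
(up to reordering of blocks).

Per-block formulas:
  For a 1×1 block at λ = 1: exp(t · [1]) = [e^(1t)].
  For a 2×2 Jordan block J_2(1): exp(t · J_2(1)) = e^(1t)·(I + t·N), where N is the 2×2 nilpotent shift.

After assembling e^{tJ} and conjugating by P, we get:

e^{tB} =
  [exp(t), 0, 0]
  [0, exp(t), 0]
  [0, -t*exp(t), exp(t)]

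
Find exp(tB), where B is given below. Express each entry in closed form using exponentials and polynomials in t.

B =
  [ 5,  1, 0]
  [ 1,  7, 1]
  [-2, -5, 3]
e^{tB} =
  [t^2*exp(5*t)/2 + exp(5*t), t^2*exp(5*t) + t*exp(5*t), t^2*exp(5*t)/2]
  [t*exp(5*t), 2*t*exp(5*t) + exp(5*t), t*exp(5*t)]
  [-t^2*exp(5*t)/2 - 2*t*exp(5*t), -t^2*exp(5*t) - 5*t*exp(5*t), -t^2*exp(5*t)/2 - 2*t*exp(5*t) + exp(5*t)]

Strategy: write B = P · J · P⁻¹ where J is a Jordan canonical form, so e^{tB} = P · e^{tJ} · P⁻¹, and e^{tJ} can be computed block-by-block.

B has Jordan form
J =
  [5, 1, 0]
  [0, 5, 1]
  [0, 0, 5]
(up to reordering of blocks).

Per-block formulas:
  For a 3×3 Jordan block J_3(5): exp(t · J_3(5)) = e^(5t)·(I + t·N + (t^2/2)·N^2), where N is the 3×3 nilpotent shift.

After assembling e^{tJ} and conjugating by P, we get:

e^{tB} =
  [t^2*exp(5*t)/2 + exp(5*t), t^2*exp(5*t) + t*exp(5*t), t^2*exp(5*t)/2]
  [t*exp(5*t), 2*t*exp(5*t) + exp(5*t), t*exp(5*t)]
  [-t^2*exp(5*t)/2 - 2*t*exp(5*t), -t^2*exp(5*t) - 5*t*exp(5*t), -t^2*exp(5*t)/2 - 2*t*exp(5*t) + exp(5*t)]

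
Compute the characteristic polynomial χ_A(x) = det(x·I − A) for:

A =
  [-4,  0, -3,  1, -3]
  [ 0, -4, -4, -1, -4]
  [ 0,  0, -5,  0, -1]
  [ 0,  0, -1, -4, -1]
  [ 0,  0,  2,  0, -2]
x^5 + 19*x^4 + 144*x^3 + 544*x^2 + 1024*x + 768

Expanding det(x·I − A) (e.g. by cofactor expansion or by noting that A is similar to its Jordan form J, which has the same characteristic polynomial as A) gives
  χ_A(x) = x^5 + 19*x^4 + 144*x^3 + 544*x^2 + 1024*x + 768
which factors as (x + 3)*(x + 4)^4. The eigenvalues (with algebraic multiplicities) are λ = -4 with multiplicity 4, λ = -3 with multiplicity 1.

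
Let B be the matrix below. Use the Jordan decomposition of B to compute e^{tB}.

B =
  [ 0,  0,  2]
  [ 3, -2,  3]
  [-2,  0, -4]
e^{tB} =
  [2*t*exp(-2*t) + exp(-2*t), 0, 2*t*exp(-2*t)]
  [3*t*exp(-2*t), exp(-2*t), 3*t*exp(-2*t)]
  [-2*t*exp(-2*t), 0, -2*t*exp(-2*t) + exp(-2*t)]

Strategy: write B = P · J · P⁻¹ where J is a Jordan canonical form, so e^{tB} = P · e^{tJ} · P⁻¹, and e^{tJ} can be computed block-by-block.

B has Jordan form
J =
  [-2,  1,  0]
  [ 0, -2,  0]
  [ 0,  0, -2]
(up to reordering of blocks).

Per-block formulas:
  For a 2×2 Jordan block J_2(-2): exp(t · J_2(-2)) = e^(-2t)·(I + t·N), where N is the 2×2 nilpotent shift.
  For a 1×1 block at λ = -2: exp(t · [-2]) = [e^(-2t)].

After assembling e^{tJ} and conjugating by P, we get:

e^{tB} =
  [2*t*exp(-2*t) + exp(-2*t), 0, 2*t*exp(-2*t)]
  [3*t*exp(-2*t), exp(-2*t), 3*t*exp(-2*t)]
  [-2*t*exp(-2*t), 0, -2*t*exp(-2*t) + exp(-2*t)]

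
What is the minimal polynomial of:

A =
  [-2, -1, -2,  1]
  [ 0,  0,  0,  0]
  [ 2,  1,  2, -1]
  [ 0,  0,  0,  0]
x^2

The characteristic polynomial is χ_A(x) = x^4, so the eigenvalues are known. The minimal polynomial is
  m_A(x) = Π_λ (x − λ)^{k_λ}
where k_λ is the size of the *largest* Jordan block for λ (equivalently, the smallest k with (A − λI)^k v = 0 for every generalised eigenvector v of λ).

  λ = 0: largest Jordan block has size 2, contributing (x − 0)^2

So m_A(x) = x^2 = x^2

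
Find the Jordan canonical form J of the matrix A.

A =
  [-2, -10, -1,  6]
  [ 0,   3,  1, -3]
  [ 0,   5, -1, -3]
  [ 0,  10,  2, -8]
J_3(-2) ⊕ J_1(-2)

The characteristic polynomial is
  det(x·I − A) = x^4 + 8*x^3 + 24*x^2 + 32*x + 16 = (x + 2)^4

Eigenvalues and multiplicities (the geometric multiplicity of λ is n − rank(A − λI), which equals the number of Jordan blocks for λ):
  λ = -2: algebraic multiplicity = 4, geometric multiplicity = 2

Determining the block sizes for each eigenvalue:
  λ = -2: with am = 4 and gm = 2, the partition is not yet determined (e.g. several partitions of 4 into 2 parts exist). Let N = A − (-2)·I. Computing rank(N^1) = 2, rank(N^2) = 1, rank(N^3) = 0; the number of blocks of size ≥ j is rank(N^{j−1}) − rank(N^j), giving [2, 1, 1]. So we have 1 block(s) of size 3, 1 block(s) of size 1 → block sizes [3, 1]

Assembling the blocks gives a Jordan form
J =
  [-2,  1,  0,  0]
  [ 0, -2,  1,  0]
  [ 0,  0, -2,  0]
  [ 0,  0,  0, -2]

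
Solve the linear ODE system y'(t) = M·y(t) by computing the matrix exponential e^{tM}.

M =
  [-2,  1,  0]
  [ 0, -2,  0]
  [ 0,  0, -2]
e^{tM} =
  [exp(-2*t), t*exp(-2*t), 0]
  [0, exp(-2*t), 0]
  [0, 0, exp(-2*t)]

Strategy: write M = P · J · P⁻¹ where J is a Jordan canonical form, so e^{tM} = P · e^{tJ} · P⁻¹, and e^{tJ} can be computed block-by-block.

M has Jordan form
J =
  [-2,  1,  0]
  [ 0, -2,  0]
  [ 0,  0, -2]
(up to reordering of blocks).

Per-block formulas:
  For a 2×2 Jordan block J_2(-2): exp(t · J_2(-2)) = e^(-2t)·(I + t·N), where N is the 2×2 nilpotent shift.
  For a 1×1 block at λ = -2: exp(t · [-2]) = [e^(-2t)].

After assembling e^{tJ} and conjugating by P, we get:

e^{tM} =
  [exp(-2*t), t*exp(-2*t), 0]
  [0, exp(-2*t), 0]
  [0, 0, exp(-2*t)]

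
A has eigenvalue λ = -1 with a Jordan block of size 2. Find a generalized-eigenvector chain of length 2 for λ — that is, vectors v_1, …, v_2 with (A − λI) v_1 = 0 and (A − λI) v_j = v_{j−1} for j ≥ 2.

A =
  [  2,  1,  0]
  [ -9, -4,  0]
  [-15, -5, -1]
A Jordan chain for λ = -1 of length 2:
v_1 = (3, -9, -15)ᵀ
v_2 = (1, 0, 0)ᵀ

Let N = A − (-1)·I. We want v_2 with N^2 v_2 = 0 but N^1 v_2 ≠ 0; then v_{j-1} := N · v_j for j = 2, …, 2.

Pick v_2 = (1, 0, 0)ᵀ.
Then v_1 = N · v_2 = (3, -9, -15)ᵀ.

Sanity check: (A − (-1)·I) v_1 = (0, 0, 0)ᵀ = 0. ✓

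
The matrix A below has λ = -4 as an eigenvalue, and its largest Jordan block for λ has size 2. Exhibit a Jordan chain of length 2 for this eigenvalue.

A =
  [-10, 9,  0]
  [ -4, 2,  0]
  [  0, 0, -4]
A Jordan chain for λ = -4 of length 2:
v_1 = (-6, -4, 0)ᵀ
v_2 = (1, 0, 0)ᵀ

Let N = A − (-4)·I. We want v_2 with N^2 v_2 = 0 but N^1 v_2 ≠ 0; then v_{j-1} := N · v_j for j = 2, …, 2.

Pick v_2 = (1, 0, 0)ᵀ.
Then v_1 = N · v_2 = (-6, -4, 0)ᵀ.

Sanity check: (A − (-4)·I) v_1 = (0, 0, 0)ᵀ = 0. ✓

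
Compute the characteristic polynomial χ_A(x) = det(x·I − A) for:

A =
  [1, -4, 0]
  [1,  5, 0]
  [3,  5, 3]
x^3 - 9*x^2 + 27*x - 27

Expanding det(x·I − A) (e.g. by cofactor expansion or by noting that A is similar to its Jordan form J, which has the same characteristic polynomial as A) gives
  χ_A(x) = x^3 - 9*x^2 + 27*x - 27
which factors as (x - 3)^3. The eigenvalues (with algebraic multiplicities) are λ = 3 with multiplicity 3.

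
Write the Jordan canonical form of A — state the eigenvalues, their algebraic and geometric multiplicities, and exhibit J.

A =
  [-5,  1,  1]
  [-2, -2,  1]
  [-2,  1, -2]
J_2(-3) ⊕ J_1(-3)

The characteristic polynomial is
  det(x·I − A) = x^3 + 9*x^2 + 27*x + 27 = (x + 3)^3

Eigenvalues and multiplicities (the geometric multiplicity of λ is n − rank(A − λI), which equals the number of Jordan blocks for λ):
  λ = -3: algebraic multiplicity = 3, geometric multiplicity = 2

Determining the block sizes for each eigenvalue:
  λ = -3: 2 blocks summing to 3 forces exactly one block of size 2 and the rest size 1 → block sizes [2, 1]

Assembling the blocks gives a Jordan form
J =
  [-3,  1,  0]
  [ 0, -3,  0]
  [ 0,  0, -3]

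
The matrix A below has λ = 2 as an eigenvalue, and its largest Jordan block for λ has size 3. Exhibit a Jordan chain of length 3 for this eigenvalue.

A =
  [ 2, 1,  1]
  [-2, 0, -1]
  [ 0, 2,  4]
A Jordan chain for λ = 2 of length 3:
v_1 = (-2, 4, -4)ᵀ
v_2 = (0, -2, 0)ᵀ
v_3 = (1, 0, 0)ᵀ

Let N = A − (2)·I. We want v_3 with N^3 v_3 = 0 but N^2 v_3 ≠ 0; then v_{j-1} := N · v_j for j = 3, …, 2.

Pick v_3 = (1, 0, 0)ᵀ.
Then v_2 = N · v_3 = (0, -2, 0)ᵀ.
Then v_1 = N · v_2 = (-2, 4, -4)ᵀ.

Sanity check: (A − (2)·I) v_1 = (0, 0, 0)ᵀ = 0. ✓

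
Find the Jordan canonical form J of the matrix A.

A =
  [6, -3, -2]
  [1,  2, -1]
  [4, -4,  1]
J_3(3)

The characteristic polynomial is
  det(x·I − A) = x^3 - 9*x^2 + 27*x - 27 = (x - 3)^3

Eigenvalues and multiplicities (the geometric multiplicity of λ is n − rank(A − λI), which equals the number of Jordan blocks for λ):
  λ = 3: algebraic multiplicity = 3, geometric multiplicity = 1

Determining the block sizes for each eigenvalue:
  λ = 3: one block (gm = 1), so the single block has size am = 3 → block sizes [3]

Assembling the blocks gives a Jordan form
J =
  [3, 1, 0]
  [0, 3, 1]
  [0, 0, 3]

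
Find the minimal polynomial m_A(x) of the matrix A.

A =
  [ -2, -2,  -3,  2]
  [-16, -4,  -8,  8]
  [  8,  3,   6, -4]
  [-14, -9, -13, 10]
x^4 - 10*x^3 + 36*x^2 - 56*x + 32

The characteristic polynomial is χ_A(x) = (x - 4)*(x - 2)^3, so the eigenvalues are known. The minimal polynomial is
  m_A(x) = Π_λ (x − λ)^{k_λ}
where k_λ is the size of the *largest* Jordan block for λ (equivalently, the smallest k with (A − λI)^k v = 0 for every generalised eigenvector v of λ).

  λ = 2: largest Jordan block has size 3, contributing (x − 2)^3
  λ = 4: largest Jordan block has size 1, contributing (x − 4)

So m_A(x) = (x - 4)*(x - 2)^3 = x^4 - 10*x^3 + 36*x^2 - 56*x + 32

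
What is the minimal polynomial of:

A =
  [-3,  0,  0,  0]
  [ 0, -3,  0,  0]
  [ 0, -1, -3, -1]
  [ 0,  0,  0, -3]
x^2 + 6*x + 9

The characteristic polynomial is χ_A(x) = (x + 3)^4, so the eigenvalues are known. The minimal polynomial is
  m_A(x) = Π_λ (x − λ)^{k_λ}
where k_λ is the size of the *largest* Jordan block for λ (equivalently, the smallest k with (A − λI)^k v = 0 for every generalised eigenvector v of λ).

  λ = -3: largest Jordan block has size 2, contributing (x + 3)^2

So m_A(x) = (x + 3)^2 = x^2 + 6*x + 9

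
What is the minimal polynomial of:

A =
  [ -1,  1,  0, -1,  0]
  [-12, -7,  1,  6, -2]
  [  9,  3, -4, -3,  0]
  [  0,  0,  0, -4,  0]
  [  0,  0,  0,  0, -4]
x^3 + 12*x^2 + 48*x + 64

The characteristic polynomial is χ_A(x) = (x + 4)^5, so the eigenvalues are known. The minimal polynomial is
  m_A(x) = Π_λ (x − λ)^{k_λ}
where k_λ is the size of the *largest* Jordan block for λ (equivalently, the smallest k with (A − λI)^k v = 0 for every generalised eigenvector v of λ).

  λ = -4: largest Jordan block has size 3, contributing (x + 4)^3

So m_A(x) = (x + 4)^3 = x^3 + 12*x^2 + 48*x + 64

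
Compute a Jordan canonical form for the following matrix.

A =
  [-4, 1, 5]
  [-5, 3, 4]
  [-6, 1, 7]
J_3(2)

The characteristic polynomial is
  det(x·I − A) = x^3 - 6*x^2 + 12*x - 8 = (x - 2)^3

Eigenvalues and multiplicities (the geometric multiplicity of λ is n − rank(A − λI), which equals the number of Jordan blocks for λ):
  λ = 2: algebraic multiplicity = 3, geometric multiplicity = 1

Determining the block sizes for each eigenvalue:
  λ = 2: one block (gm = 1), so the single block has size am = 3 → block sizes [3]

Assembling the blocks gives a Jordan form
J =
  [2, 1, 0]
  [0, 2, 1]
  [0, 0, 2]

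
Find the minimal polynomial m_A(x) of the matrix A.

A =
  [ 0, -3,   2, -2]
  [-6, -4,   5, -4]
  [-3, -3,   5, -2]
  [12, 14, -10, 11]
x^3 - 9*x^2 + 27*x - 27

The characteristic polynomial is χ_A(x) = (x - 3)^4, so the eigenvalues are known. The minimal polynomial is
  m_A(x) = Π_λ (x − λ)^{k_λ}
where k_λ is the size of the *largest* Jordan block for λ (equivalently, the smallest k with (A − λI)^k v = 0 for every generalised eigenvector v of λ).

  λ = 3: largest Jordan block has size 3, contributing (x − 3)^3

So m_A(x) = (x - 3)^3 = x^3 - 9*x^2 + 27*x - 27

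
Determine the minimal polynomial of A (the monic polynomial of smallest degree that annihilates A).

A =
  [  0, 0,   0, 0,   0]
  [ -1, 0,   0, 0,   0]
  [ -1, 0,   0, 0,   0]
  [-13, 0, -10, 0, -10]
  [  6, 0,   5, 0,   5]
x^3 - 5*x^2

The characteristic polynomial is χ_A(x) = x^4*(x - 5), so the eigenvalues are known. The minimal polynomial is
  m_A(x) = Π_λ (x − λ)^{k_λ}
where k_λ is the size of the *largest* Jordan block for λ (equivalently, the smallest k with (A − λI)^k v = 0 for every generalised eigenvector v of λ).

  λ = 0: largest Jordan block has size 2, contributing (x − 0)^2
  λ = 5: largest Jordan block has size 1, contributing (x − 5)

So m_A(x) = x^2*(x - 5) = x^3 - 5*x^2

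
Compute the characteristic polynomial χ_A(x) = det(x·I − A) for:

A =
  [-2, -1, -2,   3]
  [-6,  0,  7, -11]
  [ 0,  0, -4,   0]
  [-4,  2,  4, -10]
x^4 + 16*x^3 + 96*x^2 + 256*x + 256

Expanding det(x·I − A) (e.g. by cofactor expansion or by noting that A is similar to its Jordan form J, which has the same characteristic polynomial as A) gives
  χ_A(x) = x^4 + 16*x^3 + 96*x^2 + 256*x + 256
which factors as (x + 4)^4. The eigenvalues (with algebraic multiplicities) are λ = -4 with multiplicity 4.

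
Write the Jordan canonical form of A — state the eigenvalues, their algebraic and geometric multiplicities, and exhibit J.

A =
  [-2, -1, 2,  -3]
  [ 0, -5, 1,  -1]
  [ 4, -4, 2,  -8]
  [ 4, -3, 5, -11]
J_2(-4) ⊕ J_2(-4)

The characteristic polynomial is
  det(x·I − A) = x^4 + 16*x^3 + 96*x^2 + 256*x + 256 = (x + 4)^4

Eigenvalues and multiplicities (the geometric multiplicity of λ is n − rank(A − λI), which equals the number of Jordan blocks for λ):
  λ = -4: algebraic multiplicity = 4, geometric multiplicity = 2

Determining the block sizes for each eigenvalue:
  λ = -4: with am = 4 and gm = 2, the partition is not yet determined (e.g. several partitions of 4 into 2 parts exist). Let N = A − (-4)·I. Computing rank(N^1) = 2, rank(N^2) = 0; the number of blocks of size ≥ j is rank(N^{j−1}) − rank(N^j), giving [2, 2]. So we have 2 block(s) of size 2 → block sizes [2, 2]

Assembling the blocks gives a Jordan form
J =
  [-4,  1,  0,  0]
  [ 0, -4,  0,  0]
  [ 0,  0, -4,  1]
  [ 0,  0,  0, -4]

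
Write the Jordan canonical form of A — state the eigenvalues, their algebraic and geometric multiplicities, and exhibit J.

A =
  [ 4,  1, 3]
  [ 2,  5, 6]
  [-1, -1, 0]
J_2(3) ⊕ J_1(3)

The characteristic polynomial is
  det(x·I − A) = x^3 - 9*x^2 + 27*x - 27 = (x - 3)^3

Eigenvalues and multiplicities (the geometric multiplicity of λ is n − rank(A − λI), which equals the number of Jordan blocks for λ):
  λ = 3: algebraic multiplicity = 3, geometric multiplicity = 2

Determining the block sizes for each eigenvalue:
  λ = 3: 2 blocks summing to 3 forces exactly one block of size 2 and the rest size 1 → block sizes [2, 1]

Assembling the blocks gives a Jordan form
J =
  [3, 1, 0]
  [0, 3, 0]
  [0, 0, 3]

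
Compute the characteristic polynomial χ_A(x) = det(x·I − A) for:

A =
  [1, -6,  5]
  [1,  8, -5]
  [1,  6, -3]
x^3 - 6*x^2 + 12*x - 8

Expanding det(x·I − A) (e.g. by cofactor expansion or by noting that A is similar to its Jordan form J, which has the same characteristic polynomial as A) gives
  χ_A(x) = x^3 - 6*x^2 + 12*x - 8
which factors as (x - 2)^3. The eigenvalues (with algebraic multiplicities) are λ = 2 with multiplicity 3.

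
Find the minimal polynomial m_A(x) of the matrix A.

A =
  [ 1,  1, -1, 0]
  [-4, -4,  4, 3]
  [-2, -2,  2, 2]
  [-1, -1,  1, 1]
x^3

The characteristic polynomial is χ_A(x) = x^4, so the eigenvalues are known. The minimal polynomial is
  m_A(x) = Π_λ (x − λ)^{k_λ}
where k_λ is the size of the *largest* Jordan block for λ (equivalently, the smallest k with (A − λI)^k v = 0 for every generalised eigenvector v of λ).

  λ = 0: largest Jordan block has size 3, contributing (x − 0)^3

So m_A(x) = x^3 = x^3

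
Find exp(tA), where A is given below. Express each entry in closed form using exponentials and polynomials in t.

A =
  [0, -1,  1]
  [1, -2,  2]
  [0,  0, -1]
e^{tA} =
  [t*exp(-t) + exp(-t), -t*exp(-t), -t^2*exp(-t)/2 + t*exp(-t)]
  [t*exp(-t), -t*exp(-t) + exp(-t), -t^2*exp(-t)/2 + 2*t*exp(-t)]
  [0, 0, exp(-t)]

Strategy: write A = P · J · P⁻¹ where J is a Jordan canonical form, so e^{tA} = P · e^{tJ} · P⁻¹, and e^{tJ} can be computed block-by-block.

A has Jordan form
J =
  [-1,  1,  0]
  [ 0, -1,  1]
  [ 0,  0, -1]
(up to reordering of blocks).

Per-block formulas:
  For a 3×3 Jordan block J_3(-1): exp(t · J_3(-1)) = e^(-1t)·(I + t·N + (t^2/2)·N^2), where N is the 3×3 nilpotent shift.

After assembling e^{tJ} and conjugating by P, we get:

e^{tA} =
  [t*exp(-t) + exp(-t), -t*exp(-t), -t^2*exp(-t)/2 + t*exp(-t)]
  [t*exp(-t), -t*exp(-t) + exp(-t), -t^2*exp(-t)/2 + 2*t*exp(-t)]
  [0, 0, exp(-t)]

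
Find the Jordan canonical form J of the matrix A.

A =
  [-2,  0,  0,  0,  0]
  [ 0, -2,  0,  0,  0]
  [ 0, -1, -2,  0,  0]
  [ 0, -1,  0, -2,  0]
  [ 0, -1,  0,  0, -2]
J_2(-2) ⊕ J_1(-2) ⊕ J_1(-2) ⊕ J_1(-2)

The characteristic polynomial is
  det(x·I − A) = x^5 + 10*x^4 + 40*x^3 + 80*x^2 + 80*x + 32 = (x + 2)^5

Eigenvalues and multiplicities (the geometric multiplicity of λ is n − rank(A − λI), which equals the number of Jordan blocks for λ):
  λ = -2: algebraic multiplicity = 5, geometric multiplicity = 4

Determining the block sizes for each eigenvalue:
  λ = -2: 4 blocks summing to 5 forces exactly one block of size 2 and the rest size 1 → block sizes [2, 1, 1, 1]

Assembling the blocks gives a Jordan form
J =
  [-2,  1,  0,  0,  0]
  [ 0, -2,  0,  0,  0]
  [ 0,  0, -2,  0,  0]
  [ 0,  0,  0, -2,  0]
  [ 0,  0,  0,  0, -2]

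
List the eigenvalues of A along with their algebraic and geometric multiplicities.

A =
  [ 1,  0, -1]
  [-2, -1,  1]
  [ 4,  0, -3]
λ = -1: alg = 3, geom = 2

Step 1 — factor the characteristic polynomial to read off the algebraic multiplicities:
  χ_A(x) = (x + 1)^3

Step 2 — compute geometric multiplicities via the rank-nullity identity g(λ) = n − rank(A − λI):
  rank(A − (-1)·I) = 1, so dim ker(A − (-1)·I) = n − 1 = 2

Summary:
  λ = -1: algebraic multiplicity = 3, geometric multiplicity = 2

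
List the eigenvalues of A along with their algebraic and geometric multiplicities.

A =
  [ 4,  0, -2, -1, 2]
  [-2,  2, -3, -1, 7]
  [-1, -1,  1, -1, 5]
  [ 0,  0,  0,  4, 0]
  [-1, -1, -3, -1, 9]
λ = 4: alg = 5, geom = 2

Step 1 — factor the characteristic polynomial to read off the algebraic multiplicities:
  χ_A(x) = (x - 4)^5

Step 2 — compute geometric multiplicities via the rank-nullity identity g(λ) = n − rank(A − λI):
  rank(A − (4)·I) = 3, so dim ker(A − (4)·I) = n − 3 = 2

Summary:
  λ = 4: algebraic multiplicity = 5, geometric multiplicity = 2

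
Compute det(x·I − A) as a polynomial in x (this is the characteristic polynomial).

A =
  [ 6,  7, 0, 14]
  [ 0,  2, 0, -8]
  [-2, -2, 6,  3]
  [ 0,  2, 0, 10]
x^4 - 24*x^3 + 216*x^2 - 864*x + 1296

Expanding det(x·I − A) (e.g. by cofactor expansion or by noting that A is similar to its Jordan form J, which has the same characteristic polynomial as A) gives
  χ_A(x) = x^4 - 24*x^3 + 216*x^2 - 864*x + 1296
which factors as (x - 6)^4. The eigenvalues (with algebraic multiplicities) are λ = 6 with multiplicity 4.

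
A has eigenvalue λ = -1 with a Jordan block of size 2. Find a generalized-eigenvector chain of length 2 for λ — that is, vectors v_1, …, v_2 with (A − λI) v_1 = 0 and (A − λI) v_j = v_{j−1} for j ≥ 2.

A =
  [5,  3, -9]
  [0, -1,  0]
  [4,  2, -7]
A Jordan chain for λ = -1 of length 2:
v_1 = (6, 0, 4)ᵀ
v_2 = (1, 0, 0)ᵀ

Let N = A − (-1)·I. We want v_2 with N^2 v_2 = 0 but N^1 v_2 ≠ 0; then v_{j-1} := N · v_j for j = 2, …, 2.

Pick v_2 = (1, 0, 0)ᵀ.
Then v_1 = N · v_2 = (6, 0, 4)ᵀ.

Sanity check: (A − (-1)·I) v_1 = (0, 0, 0)ᵀ = 0. ✓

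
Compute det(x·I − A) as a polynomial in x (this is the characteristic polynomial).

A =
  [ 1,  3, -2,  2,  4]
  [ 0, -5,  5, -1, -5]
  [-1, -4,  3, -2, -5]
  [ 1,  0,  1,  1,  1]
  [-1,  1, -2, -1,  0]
x^5

Expanding det(x·I − A) (e.g. by cofactor expansion or by noting that A is similar to its Jordan form J, which has the same characteristic polynomial as A) gives
  χ_A(x) = x^5
which factors as x^5. The eigenvalues (with algebraic multiplicities) are λ = 0 with multiplicity 5.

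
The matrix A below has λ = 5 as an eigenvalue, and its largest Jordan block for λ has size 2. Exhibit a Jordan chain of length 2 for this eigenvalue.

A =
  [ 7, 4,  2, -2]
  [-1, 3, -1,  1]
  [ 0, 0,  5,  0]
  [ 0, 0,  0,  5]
A Jordan chain for λ = 5 of length 2:
v_1 = (2, -1, 0, 0)ᵀ
v_2 = (1, 0, 0, 0)ᵀ

Let N = A − (5)·I. We want v_2 with N^2 v_2 = 0 but N^1 v_2 ≠ 0; then v_{j-1} := N · v_j for j = 2, …, 2.

Pick v_2 = (1, 0, 0, 0)ᵀ.
Then v_1 = N · v_2 = (2, -1, 0, 0)ᵀ.

Sanity check: (A − (5)·I) v_1 = (0, 0, 0, 0)ᵀ = 0. ✓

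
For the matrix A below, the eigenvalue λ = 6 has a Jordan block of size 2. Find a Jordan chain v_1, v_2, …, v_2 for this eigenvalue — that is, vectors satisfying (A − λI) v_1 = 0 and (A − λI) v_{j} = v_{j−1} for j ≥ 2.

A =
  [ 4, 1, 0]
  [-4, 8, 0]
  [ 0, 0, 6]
A Jordan chain for λ = 6 of length 2:
v_1 = (-2, -4, 0)ᵀ
v_2 = (1, 0, 0)ᵀ

Let N = A − (6)·I. We want v_2 with N^2 v_2 = 0 but N^1 v_2 ≠ 0; then v_{j-1} := N · v_j for j = 2, …, 2.

Pick v_2 = (1, 0, 0)ᵀ.
Then v_1 = N · v_2 = (-2, -4, 0)ᵀ.

Sanity check: (A − (6)·I) v_1 = (0, 0, 0)ᵀ = 0. ✓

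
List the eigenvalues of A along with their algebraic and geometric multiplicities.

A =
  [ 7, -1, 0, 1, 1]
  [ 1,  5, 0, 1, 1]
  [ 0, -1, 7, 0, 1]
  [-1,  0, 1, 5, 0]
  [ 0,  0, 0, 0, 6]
λ = 6: alg = 5, geom = 3

Step 1 — factor the characteristic polynomial to read off the algebraic multiplicities:
  χ_A(x) = (x - 6)^5

Step 2 — compute geometric multiplicities via the rank-nullity identity g(λ) = n − rank(A − λI):
  rank(A − (6)·I) = 2, so dim ker(A − (6)·I) = n − 2 = 3

Summary:
  λ = 6: algebraic multiplicity = 5, geometric multiplicity = 3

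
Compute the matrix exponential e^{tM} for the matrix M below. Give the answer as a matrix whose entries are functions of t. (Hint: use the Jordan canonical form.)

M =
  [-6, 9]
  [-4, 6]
e^{tM} =
  [1 - 6*t, 9*t]
  [-4*t, 6*t + 1]

Strategy: write M = P · J · P⁻¹ where J is a Jordan canonical form, so e^{tM} = P · e^{tJ} · P⁻¹, and e^{tJ} can be computed block-by-block.

M has Jordan form
J =
  [0, 1]
  [0, 0]
(up to reordering of blocks).

Per-block formulas:
  For a 2×2 Jordan block J_2(0): exp(t · J_2(0)) = e^(0t)·(I + t·N), where N is the 2×2 nilpotent shift.

After assembling e^{tJ} and conjugating by P, we get:

e^{tM} =
  [1 - 6*t, 9*t]
  [-4*t, 6*t + 1]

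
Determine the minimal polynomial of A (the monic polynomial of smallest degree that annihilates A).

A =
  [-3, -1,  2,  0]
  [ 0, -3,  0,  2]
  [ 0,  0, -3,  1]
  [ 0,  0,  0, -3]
x^2 + 6*x + 9

The characteristic polynomial is χ_A(x) = (x + 3)^4, so the eigenvalues are known. The minimal polynomial is
  m_A(x) = Π_λ (x − λ)^{k_λ}
where k_λ is the size of the *largest* Jordan block for λ (equivalently, the smallest k with (A − λI)^k v = 0 for every generalised eigenvector v of λ).

  λ = -3: largest Jordan block has size 2, contributing (x + 3)^2

So m_A(x) = (x + 3)^2 = x^2 + 6*x + 9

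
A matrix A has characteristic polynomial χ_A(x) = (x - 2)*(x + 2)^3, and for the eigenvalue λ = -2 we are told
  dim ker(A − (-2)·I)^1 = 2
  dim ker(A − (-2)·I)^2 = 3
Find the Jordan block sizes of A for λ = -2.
Block sizes for λ = -2: [2, 1]

From the dimensions of kernels of powers, the number of Jordan blocks of size at least j is d_j − d_{j−1} where d_j = dim ker(N^j) (with d_0 = 0). Computing the differences gives [2, 1].
The number of blocks of size exactly k is (#blocks of size ≥ k) − (#blocks of size ≥ k + 1), so the partition is: 1 block(s) of size 1, 1 block(s) of size 2.
In nonincreasing order the block sizes are [2, 1].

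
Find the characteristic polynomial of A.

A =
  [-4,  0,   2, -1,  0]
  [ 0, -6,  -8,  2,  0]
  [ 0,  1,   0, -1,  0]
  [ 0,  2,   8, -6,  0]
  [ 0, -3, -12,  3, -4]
x^5 + 20*x^4 + 160*x^3 + 640*x^2 + 1280*x + 1024

Expanding det(x·I − A) (e.g. by cofactor expansion or by noting that A is similar to its Jordan form J, which has the same characteristic polynomial as A) gives
  χ_A(x) = x^5 + 20*x^4 + 160*x^3 + 640*x^2 + 1280*x + 1024
which factors as (x + 4)^5. The eigenvalues (with algebraic multiplicities) are λ = -4 with multiplicity 5.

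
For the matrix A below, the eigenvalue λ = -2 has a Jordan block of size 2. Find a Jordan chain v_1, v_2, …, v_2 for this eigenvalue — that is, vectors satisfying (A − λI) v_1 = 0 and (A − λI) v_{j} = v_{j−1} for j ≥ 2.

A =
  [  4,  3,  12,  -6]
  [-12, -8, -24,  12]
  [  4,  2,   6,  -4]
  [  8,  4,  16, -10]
A Jordan chain for λ = -2 of length 2:
v_1 = (6, -12, 4, 8)ᵀ
v_2 = (1, 0, 0, 0)ᵀ

Let N = A − (-2)·I. We want v_2 with N^2 v_2 = 0 but N^1 v_2 ≠ 0; then v_{j-1} := N · v_j for j = 2, …, 2.

Pick v_2 = (1, 0, 0, 0)ᵀ.
Then v_1 = N · v_2 = (6, -12, 4, 8)ᵀ.

Sanity check: (A − (-2)·I) v_1 = (0, 0, 0, 0)ᵀ = 0. ✓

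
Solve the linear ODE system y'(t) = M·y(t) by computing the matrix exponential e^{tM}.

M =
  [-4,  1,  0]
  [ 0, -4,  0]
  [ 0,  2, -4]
e^{tM} =
  [exp(-4*t), t*exp(-4*t), 0]
  [0, exp(-4*t), 0]
  [0, 2*t*exp(-4*t), exp(-4*t)]

Strategy: write M = P · J · P⁻¹ where J is a Jordan canonical form, so e^{tM} = P · e^{tJ} · P⁻¹, and e^{tJ} can be computed block-by-block.

M has Jordan form
J =
  [-4,  1,  0]
  [ 0, -4,  0]
  [ 0,  0, -4]
(up to reordering of blocks).

Per-block formulas:
  For a 2×2 Jordan block J_2(-4): exp(t · J_2(-4)) = e^(-4t)·(I + t·N), where N is the 2×2 nilpotent shift.
  For a 1×1 block at λ = -4: exp(t · [-4]) = [e^(-4t)].

After assembling e^{tJ} and conjugating by P, we get:

e^{tM} =
  [exp(-4*t), t*exp(-4*t), 0]
  [0, exp(-4*t), 0]
  [0, 2*t*exp(-4*t), exp(-4*t)]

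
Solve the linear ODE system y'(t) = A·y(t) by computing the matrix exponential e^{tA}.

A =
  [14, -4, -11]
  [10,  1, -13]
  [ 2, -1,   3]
e^{tA} =
  [t^2*exp(6*t) + 8*t*exp(6*t) + exp(6*t), -t^2*exp(6*t)/2 - 4*t*exp(6*t), -3*t^2*exp(6*t)/2 - 11*t*exp(6*t)]
  [2*t^2*exp(6*t) + 10*t*exp(6*t), -t^2*exp(6*t) - 5*t*exp(6*t) + exp(6*t), -3*t^2*exp(6*t) - 13*t*exp(6*t)]
  [2*t*exp(6*t), -t*exp(6*t), -3*t*exp(6*t) + exp(6*t)]

Strategy: write A = P · J · P⁻¹ where J is a Jordan canonical form, so e^{tA} = P · e^{tJ} · P⁻¹, and e^{tJ} can be computed block-by-block.

A has Jordan form
J =
  [6, 1, 0]
  [0, 6, 1]
  [0, 0, 6]
(up to reordering of blocks).

Per-block formulas:
  For a 3×3 Jordan block J_3(6): exp(t · J_3(6)) = e^(6t)·(I + t·N + (t^2/2)·N^2), where N is the 3×3 nilpotent shift.

After assembling e^{tJ} and conjugating by P, we get:

e^{tA} =
  [t^2*exp(6*t) + 8*t*exp(6*t) + exp(6*t), -t^2*exp(6*t)/2 - 4*t*exp(6*t), -3*t^2*exp(6*t)/2 - 11*t*exp(6*t)]
  [2*t^2*exp(6*t) + 10*t*exp(6*t), -t^2*exp(6*t) - 5*t*exp(6*t) + exp(6*t), -3*t^2*exp(6*t) - 13*t*exp(6*t)]
  [2*t*exp(6*t), -t*exp(6*t), -3*t*exp(6*t) + exp(6*t)]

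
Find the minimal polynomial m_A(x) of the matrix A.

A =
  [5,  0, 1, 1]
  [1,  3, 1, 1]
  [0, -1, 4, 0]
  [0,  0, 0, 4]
x^3 - 12*x^2 + 48*x - 64

The characteristic polynomial is χ_A(x) = (x - 4)^4, so the eigenvalues are known. The minimal polynomial is
  m_A(x) = Π_λ (x − λ)^{k_λ}
where k_λ is the size of the *largest* Jordan block for λ (equivalently, the smallest k with (A − λI)^k v = 0 for every generalised eigenvector v of λ).

  λ = 4: largest Jordan block has size 3, contributing (x − 4)^3

So m_A(x) = (x - 4)^3 = x^3 - 12*x^2 + 48*x - 64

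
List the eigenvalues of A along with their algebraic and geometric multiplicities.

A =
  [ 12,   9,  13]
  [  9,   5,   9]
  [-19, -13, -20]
λ = -1: alg = 3, geom = 1

Step 1 — factor the characteristic polynomial to read off the algebraic multiplicities:
  χ_A(x) = (x + 1)^3

Step 2 — compute geometric multiplicities via the rank-nullity identity g(λ) = n − rank(A − λI):
  rank(A − (-1)·I) = 2, so dim ker(A − (-1)·I) = n − 2 = 1

Summary:
  λ = -1: algebraic multiplicity = 3, geometric multiplicity = 1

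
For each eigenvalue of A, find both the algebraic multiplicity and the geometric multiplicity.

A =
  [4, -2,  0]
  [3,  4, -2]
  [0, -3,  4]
λ = 4: alg = 3, geom = 1

Step 1 — factor the characteristic polynomial to read off the algebraic multiplicities:
  χ_A(x) = (x - 4)^3

Step 2 — compute geometric multiplicities via the rank-nullity identity g(λ) = n − rank(A − λI):
  rank(A − (4)·I) = 2, so dim ker(A − (4)·I) = n − 2 = 1

Summary:
  λ = 4: algebraic multiplicity = 3, geometric multiplicity = 1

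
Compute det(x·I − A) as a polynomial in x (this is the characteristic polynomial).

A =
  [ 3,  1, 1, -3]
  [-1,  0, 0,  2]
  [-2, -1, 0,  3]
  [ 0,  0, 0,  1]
x^4 - 4*x^3 + 6*x^2 - 4*x + 1

Expanding det(x·I − A) (e.g. by cofactor expansion or by noting that A is similar to its Jordan form J, which has the same characteristic polynomial as A) gives
  χ_A(x) = x^4 - 4*x^3 + 6*x^2 - 4*x + 1
which factors as (x - 1)^4. The eigenvalues (with algebraic multiplicities) are λ = 1 with multiplicity 4.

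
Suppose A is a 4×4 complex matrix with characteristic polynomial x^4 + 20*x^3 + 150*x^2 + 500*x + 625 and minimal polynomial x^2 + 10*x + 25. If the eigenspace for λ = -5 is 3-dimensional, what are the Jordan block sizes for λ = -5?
Block sizes for λ = -5: [2, 1, 1]

Step 1 — from the characteristic polynomial, algebraic multiplicity of λ = -5 is 4. From dim ker(A − (-5)·I) = 3, there are exactly 3 Jordan blocks for λ = -5.
Step 2 — from the minimal polynomial, the factor (x + 5)^2 tells us the largest block for λ = -5 has size 2.
Step 3 — with total size 4, 3 blocks, and largest block 2, the block sizes (in nonincreasing order) are [2, 1, 1].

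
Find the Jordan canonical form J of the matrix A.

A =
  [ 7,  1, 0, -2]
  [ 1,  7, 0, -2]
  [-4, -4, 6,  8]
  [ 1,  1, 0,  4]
J_2(6) ⊕ J_1(6) ⊕ J_1(6)

The characteristic polynomial is
  det(x·I − A) = x^4 - 24*x^3 + 216*x^2 - 864*x + 1296 = (x - 6)^4

Eigenvalues and multiplicities (the geometric multiplicity of λ is n − rank(A − λI), which equals the number of Jordan blocks for λ):
  λ = 6: algebraic multiplicity = 4, geometric multiplicity = 3

Determining the block sizes for each eigenvalue:
  λ = 6: 3 blocks summing to 4 forces exactly one block of size 2 and the rest size 1 → block sizes [2, 1, 1]

Assembling the blocks gives a Jordan form
J =
  [6, 1, 0, 0]
  [0, 6, 0, 0]
  [0, 0, 6, 0]
  [0, 0, 0, 6]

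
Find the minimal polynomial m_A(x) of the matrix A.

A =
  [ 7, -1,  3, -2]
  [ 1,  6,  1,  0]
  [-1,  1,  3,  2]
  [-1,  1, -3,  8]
x^3 - 18*x^2 + 108*x - 216

The characteristic polynomial is χ_A(x) = (x - 6)^4, so the eigenvalues are known. The minimal polynomial is
  m_A(x) = Π_λ (x − λ)^{k_λ}
where k_λ is the size of the *largest* Jordan block for λ (equivalently, the smallest k with (A − λI)^k v = 0 for every generalised eigenvector v of λ).

  λ = 6: largest Jordan block has size 3, contributing (x − 6)^3

So m_A(x) = (x - 6)^3 = x^3 - 18*x^2 + 108*x - 216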